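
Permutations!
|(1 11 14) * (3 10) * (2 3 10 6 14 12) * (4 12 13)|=|(1 11 13 4 12 2 3 6 14)|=9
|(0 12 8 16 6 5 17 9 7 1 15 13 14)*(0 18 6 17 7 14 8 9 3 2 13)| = 30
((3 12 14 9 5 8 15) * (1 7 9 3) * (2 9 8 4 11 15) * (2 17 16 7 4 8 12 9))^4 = ((1 4 11 15)(3 9 5 8 17 16 7 12 14))^4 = (3 17 14 8 12 5 7 9 16)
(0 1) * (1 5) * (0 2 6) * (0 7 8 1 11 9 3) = (0 5 11 9 3)(1 2 6 7 8) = [5, 2, 6, 0, 4, 11, 7, 8, 1, 3, 10, 9]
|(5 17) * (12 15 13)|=6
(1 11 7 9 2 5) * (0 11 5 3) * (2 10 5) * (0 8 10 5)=(0 11 7 9 5 1 2 3 8 10)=[11, 2, 3, 8, 4, 1, 6, 9, 10, 5, 0, 7]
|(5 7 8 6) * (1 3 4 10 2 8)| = |(1 3 4 10 2 8 6 5 7)| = 9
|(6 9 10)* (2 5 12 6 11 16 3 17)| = |(2 5 12 6 9 10 11 16 3 17)| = 10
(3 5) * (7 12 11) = [0, 1, 2, 5, 4, 3, 6, 12, 8, 9, 10, 7, 11] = (3 5)(7 12 11)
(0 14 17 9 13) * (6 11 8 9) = (0 14 17 6 11 8 9 13) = [14, 1, 2, 3, 4, 5, 11, 7, 9, 13, 10, 8, 12, 0, 17, 15, 16, 6]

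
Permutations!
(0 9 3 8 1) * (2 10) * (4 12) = [9, 0, 10, 8, 12, 5, 6, 7, 1, 3, 2, 11, 4] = (0 9 3 8 1)(2 10)(4 12)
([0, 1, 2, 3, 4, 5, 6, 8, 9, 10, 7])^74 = [0, 1, 2, 3, 4, 5, 6, 9, 10, 7, 8]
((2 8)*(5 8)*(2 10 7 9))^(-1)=(2 9 7 10 8 5)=((2 5 8 10 7 9))^(-1)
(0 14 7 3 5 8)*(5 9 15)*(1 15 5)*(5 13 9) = (0 14 7 3 5 8)(1 15)(9 13) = [14, 15, 2, 5, 4, 8, 6, 3, 0, 13, 10, 11, 12, 9, 7, 1]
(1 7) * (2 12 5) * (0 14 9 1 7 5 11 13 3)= (0 14 9 1 5 2 12 11 13 3)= [14, 5, 12, 0, 4, 2, 6, 7, 8, 1, 10, 13, 11, 3, 9]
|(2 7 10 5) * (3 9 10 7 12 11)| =7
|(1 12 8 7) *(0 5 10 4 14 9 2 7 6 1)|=8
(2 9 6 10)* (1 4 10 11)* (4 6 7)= (1 6 11)(2 9 7 4 10)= [0, 6, 9, 3, 10, 5, 11, 4, 8, 7, 2, 1]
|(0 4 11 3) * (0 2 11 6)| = 3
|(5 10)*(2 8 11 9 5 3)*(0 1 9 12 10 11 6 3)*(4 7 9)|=36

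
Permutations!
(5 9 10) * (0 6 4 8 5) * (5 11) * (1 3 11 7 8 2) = (0 6 4 2 1 3 11 5 9 10)(7 8) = [6, 3, 1, 11, 2, 9, 4, 8, 7, 10, 0, 5]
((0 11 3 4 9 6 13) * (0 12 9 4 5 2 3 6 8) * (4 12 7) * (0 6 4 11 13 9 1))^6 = ((0 13 7 11 4 12 1)(2 3 5)(6 9 8))^6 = (0 1 12 4 11 7 13)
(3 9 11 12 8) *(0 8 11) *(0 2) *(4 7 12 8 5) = (0 5 4 7 12 11 8 3 9 2) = [5, 1, 0, 9, 7, 4, 6, 12, 3, 2, 10, 8, 11]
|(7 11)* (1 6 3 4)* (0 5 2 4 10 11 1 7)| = |(0 5 2 4 7 1 6 3 10 11)| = 10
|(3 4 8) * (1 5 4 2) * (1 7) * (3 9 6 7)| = |(1 5 4 8 9 6 7)(2 3)| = 14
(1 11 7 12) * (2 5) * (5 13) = (1 11 7 12)(2 13 5) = [0, 11, 13, 3, 4, 2, 6, 12, 8, 9, 10, 7, 1, 5]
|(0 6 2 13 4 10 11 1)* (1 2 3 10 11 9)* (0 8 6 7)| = |(0 7)(1 8 6 3 10 9)(2 13 4 11)| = 12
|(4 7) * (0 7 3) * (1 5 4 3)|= |(0 7 3)(1 5 4)|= 3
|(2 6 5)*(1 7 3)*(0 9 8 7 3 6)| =14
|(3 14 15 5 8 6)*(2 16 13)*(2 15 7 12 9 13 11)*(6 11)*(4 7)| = |(2 16 6 3 14 4 7 12 9 13 15 5 8 11)| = 14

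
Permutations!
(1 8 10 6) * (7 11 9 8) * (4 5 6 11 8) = (1 7 8 10 11 9 4 5 6) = [0, 7, 2, 3, 5, 6, 1, 8, 10, 4, 11, 9]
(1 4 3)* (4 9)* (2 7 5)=(1 9 4 3)(2 7 5)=[0, 9, 7, 1, 3, 2, 6, 5, 8, 4]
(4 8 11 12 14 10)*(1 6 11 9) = [0, 6, 2, 3, 8, 5, 11, 7, 9, 1, 4, 12, 14, 13, 10] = (1 6 11 12 14 10 4 8 9)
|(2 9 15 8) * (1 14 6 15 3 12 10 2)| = 5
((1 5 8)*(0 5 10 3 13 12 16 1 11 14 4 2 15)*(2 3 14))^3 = (0 11)(1 4 12 10 3 16 14 13)(2 5)(8 15)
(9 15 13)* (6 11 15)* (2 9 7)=[0, 1, 9, 3, 4, 5, 11, 2, 8, 6, 10, 15, 12, 7, 14, 13]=(2 9 6 11 15 13 7)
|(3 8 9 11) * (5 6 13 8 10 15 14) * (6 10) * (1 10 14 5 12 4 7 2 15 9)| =|(1 10 9 11 3 6 13 8)(2 15 5 14 12 4 7)| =56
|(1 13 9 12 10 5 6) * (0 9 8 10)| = 6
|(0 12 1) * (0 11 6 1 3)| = |(0 12 3)(1 11 6)| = 3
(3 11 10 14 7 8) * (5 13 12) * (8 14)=(3 11 10 8)(5 13 12)(7 14)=[0, 1, 2, 11, 4, 13, 6, 14, 3, 9, 8, 10, 5, 12, 7]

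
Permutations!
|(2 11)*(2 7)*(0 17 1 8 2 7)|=|(0 17 1 8 2 11)|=6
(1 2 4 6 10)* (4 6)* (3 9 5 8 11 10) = (1 2 6 3 9 5 8 11 10) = [0, 2, 6, 9, 4, 8, 3, 7, 11, 5, 1, 10]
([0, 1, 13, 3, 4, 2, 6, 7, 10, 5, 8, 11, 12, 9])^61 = [0, 1, 13, 3, 4, 2, 6, 7, 10, 5, 8, 11, 12, 9]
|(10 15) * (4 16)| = |(4 16)(10 15)| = 2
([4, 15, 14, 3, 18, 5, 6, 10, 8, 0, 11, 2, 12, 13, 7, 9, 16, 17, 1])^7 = [4, 15, 7, 3, 18, 5, 6, 11, 8, 0, 2, 14, 12, 13, 10, 9, 16, 17, 1]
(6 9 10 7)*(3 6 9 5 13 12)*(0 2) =[2, 1, 0, 6, 4, 13, 5, 9, 8, 10, 7, 11, 3, 12] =(0 2)(3 6 5 13 12)(7 9 10)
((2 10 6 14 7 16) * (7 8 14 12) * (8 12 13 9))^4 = ((2 10 6 13 9 8 14 12 7 16))^4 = (2 9 7 6 14)(8 16 13 12 10)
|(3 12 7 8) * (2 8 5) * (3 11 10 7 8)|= 8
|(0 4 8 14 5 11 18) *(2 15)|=14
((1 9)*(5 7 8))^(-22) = (9)(5 8 7) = ((1 9)(5 7 8))^(-22)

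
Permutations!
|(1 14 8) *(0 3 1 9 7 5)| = 8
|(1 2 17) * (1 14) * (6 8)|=4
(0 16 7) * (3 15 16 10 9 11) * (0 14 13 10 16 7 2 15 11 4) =(0 16 2 15 7 14 13 10 9 4)(3 11) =[16, 1, 15, 11, 0, 5, 6, 14, 8, 4, 9, 3, 12, 10, 13, 7, 2]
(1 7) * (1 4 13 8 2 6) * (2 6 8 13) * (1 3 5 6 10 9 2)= (13)(1 7 4)(2 8 10 9)(3 5 6)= [0, 7, 8, 5, 1, 6, 3, 4, 10, 2, 9, 11, 12, 13]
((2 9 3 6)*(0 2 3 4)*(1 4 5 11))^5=(0 1 5 2 4 11 9)(3 6)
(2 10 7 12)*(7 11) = (2 10 11 7 12) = [0, 1, 10, 3, 4, 5, 6, 12, 8, 9, 11, 7, 2]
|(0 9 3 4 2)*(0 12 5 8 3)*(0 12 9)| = 7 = |(2 9 12 5 8 3 4)|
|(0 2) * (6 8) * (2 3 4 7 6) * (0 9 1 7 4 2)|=8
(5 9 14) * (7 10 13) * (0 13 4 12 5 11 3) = [13, 1, 2, 0, 12, 9, 6, 10, 8, 14, 4, 3, 5, 7, 11] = (0 13 7 10 4 12 5 9 14 11 3)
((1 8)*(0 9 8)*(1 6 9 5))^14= ((0 5 1)(6 9 8))^14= (0 1 5)(6 8 9)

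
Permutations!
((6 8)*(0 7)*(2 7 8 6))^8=((0 8 2 7))^8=(8)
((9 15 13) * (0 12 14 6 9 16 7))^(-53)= ((0 12 14 6 9 15 13 16 7))^(-53)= (0 12 14 6 9 15 13 16 7)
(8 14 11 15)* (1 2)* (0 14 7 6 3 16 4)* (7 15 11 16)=(0 14 16 4)(1 2)(3 7 6)(8 15)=[14, 2, 1, 7, 0, 5, 3, 6, 15, 9, 10, 11, 12, 13, 16, 8, 4]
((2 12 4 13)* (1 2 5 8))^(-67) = (1 4 8 12 5 2 13)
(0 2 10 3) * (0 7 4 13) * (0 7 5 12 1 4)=(0 2 10 3 5 12 1 4 13 7)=[2, 4, 10, 5, 13, 12, 6, 0, 8, 9, 3, 11, 1, 7]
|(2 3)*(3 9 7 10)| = 5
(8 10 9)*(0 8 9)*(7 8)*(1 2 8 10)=(0 7 10)(1 2 8)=[7, 2, 8, 3, 4, 5, 6, 10, 1, 9, 0]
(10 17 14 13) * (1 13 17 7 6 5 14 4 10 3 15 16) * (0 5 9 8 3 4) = (0 5 14 17)(1 13 4 10 7 6 9 8 3 15 16) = [5, 13, 2, 15, 10, 14, 9, 6, 3, 8, 7, 11, 12, 4, 17, 16, 1, 0]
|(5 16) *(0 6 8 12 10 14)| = 6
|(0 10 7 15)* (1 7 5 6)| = 7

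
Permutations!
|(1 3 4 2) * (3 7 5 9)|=|(1 7 5 9 3 4 2)|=7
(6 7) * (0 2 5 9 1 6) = (0 2 5 9 1 6 7) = [2, 6, 5, 3, 4, 9, 7, 0, 8, 1]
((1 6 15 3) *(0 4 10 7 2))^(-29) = (0 4 10 7 2)(1 3 15 6)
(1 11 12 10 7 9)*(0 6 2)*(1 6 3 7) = (0 3 7 9 6 2)(1 11 12 10) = [3, 11, 0, 7, 4, 5, 2, 9, 8, 6, 1, 12, 10]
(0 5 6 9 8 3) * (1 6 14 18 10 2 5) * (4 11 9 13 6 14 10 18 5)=(18)(0 1 14 5 10 2 4 11 9 8 3)(6 13)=[1, 14, 4, 0, 11, 10, 13, 7, 3, 8, 2, 9, 12, 6, 5, 15, 16, 17, 18]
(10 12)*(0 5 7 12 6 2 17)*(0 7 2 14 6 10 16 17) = (0 5 2)(6 14)(7 12 16 17) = [5, 1, 0, 3, 4, 2, 14, 12, 8, 9, 10, 11, 16, 13, 6, 15, 17, 7]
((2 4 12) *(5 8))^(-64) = ((2 4 12)(5 8))^(-64) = (2 12 4)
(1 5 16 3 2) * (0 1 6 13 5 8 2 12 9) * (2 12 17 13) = [1, 8, 6, 17, 4, 16, 2, 7, 12, 0, 10, 11, 9, 5, 14, 15, 3, 13] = (0 1 8 12 9)(2 6)(3 17 13 5 16)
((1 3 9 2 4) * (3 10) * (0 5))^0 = (10)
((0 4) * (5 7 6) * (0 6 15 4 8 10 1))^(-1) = ((0 8 10 1)(4 6 5 7 15))^(-1) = (0 1 10 8)(4 15 7 5 6)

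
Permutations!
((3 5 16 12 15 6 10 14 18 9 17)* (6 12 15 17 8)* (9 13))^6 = (6 8 9 13 18 14 10)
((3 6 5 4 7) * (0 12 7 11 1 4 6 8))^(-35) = ((0 12 7 3 8)(1 4 11)(5 6))^(-35) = (12)(1 4 11)(5 6)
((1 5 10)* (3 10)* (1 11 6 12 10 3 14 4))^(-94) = ((1 5 14 4)(6 12 10 11))^(-94) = (1 14)(4 5)(6 10)(11 12)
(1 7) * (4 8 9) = (1 7)(4 8 9) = [0, 7, 2, 3, 8, 5, 6, 1, 9, 4]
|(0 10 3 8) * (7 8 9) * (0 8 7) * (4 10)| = 5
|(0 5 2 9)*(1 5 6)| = 6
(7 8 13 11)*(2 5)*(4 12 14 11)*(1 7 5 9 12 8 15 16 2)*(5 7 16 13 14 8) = (1 16 2 9 12 8 14 11 7 15 13 4 5) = [0, 16, 9, 3, 5, 1, 6, 15, 14, 12, 10, 7, 8, 4, 11, 13, 2]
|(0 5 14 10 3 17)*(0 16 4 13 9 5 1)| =18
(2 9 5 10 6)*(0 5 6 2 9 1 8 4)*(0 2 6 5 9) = (0 9 5 10 6)(1 8 4 2) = [9, 8, 1, 3, 2, 10, 0, 7, 4, 5, 6]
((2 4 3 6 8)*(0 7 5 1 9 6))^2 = (0 5 9 8 4)(1 6 2 3 7)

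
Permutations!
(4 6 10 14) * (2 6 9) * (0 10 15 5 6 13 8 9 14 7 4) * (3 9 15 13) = (0 10 7 4 14)(2 3 9)(5 6 13 8 15) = [10, 1, 3, 9, 14, 6, 13, 4, 15, 2, 7, 11, 12, 8, 0, 5]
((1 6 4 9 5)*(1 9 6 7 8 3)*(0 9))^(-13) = ((0 9 5)(1 7 8 3)(4 6))^(-13) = (0 5 9)(1 3 8 7)(4 6)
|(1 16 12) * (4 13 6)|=3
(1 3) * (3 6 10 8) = [0, 6, 2, 1, 4, 5, 10, 7, 3, 9, 8] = (1 6 10 8 3)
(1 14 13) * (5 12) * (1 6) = (1 14 13 6)(5 12) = [0, 14, 2, 3, 4, 12, 1, 7, 8, 9, 10, 11, 5, 6, 13]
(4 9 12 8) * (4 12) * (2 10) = (2 10)(4 9)(8 12) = [0, 1, 10, 3, 9, 5, 6, 7, 12, 4, 2, 11, 8]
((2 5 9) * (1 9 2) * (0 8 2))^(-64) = (9)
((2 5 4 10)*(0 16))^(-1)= ((0 16)(2 5 4 10))^(-1)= (0 16)(2 10 4 5)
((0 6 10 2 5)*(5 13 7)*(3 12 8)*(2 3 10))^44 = (0 2 7)(5 6 13)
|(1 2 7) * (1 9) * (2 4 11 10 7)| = 6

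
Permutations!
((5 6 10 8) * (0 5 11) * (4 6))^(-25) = ((0 5 4 6 10 8 11))^(-25) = (0 6 11 4 8 5 10)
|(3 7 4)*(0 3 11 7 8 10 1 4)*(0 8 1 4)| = 15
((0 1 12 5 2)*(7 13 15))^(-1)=((0 1 12 5 2)(7 13 15))^(-1)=(0 2 5 12 1)(7 15 13)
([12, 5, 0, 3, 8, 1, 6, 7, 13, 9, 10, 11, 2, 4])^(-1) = [2, 5, 12, 3, 13, 1, 6, 7, 4, 9, 10, 11, 0, 8]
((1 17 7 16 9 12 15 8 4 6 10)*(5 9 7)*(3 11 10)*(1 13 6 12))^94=(1 5)(3 6 13 10 11)(4 15)(8 12)(9 17)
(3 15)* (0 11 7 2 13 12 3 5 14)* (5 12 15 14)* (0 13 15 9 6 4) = (0 11 7 2 15 12 3 14 13 9 6 4) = [11, 1, 15, 14, 0, 5, 4, 2, 8, 6, 10, 7, 3, 9, 13, 12]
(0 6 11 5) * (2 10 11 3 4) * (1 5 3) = (0 6 1 5)(2 10 11 3 4) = [6, 5, 10, 4, 2, 0, 1, 7, 8, 9, 11, 3]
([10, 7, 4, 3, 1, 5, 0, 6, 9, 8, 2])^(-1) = (0 6 7 1 4 2 10)(8 9)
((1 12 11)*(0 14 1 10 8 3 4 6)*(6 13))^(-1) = (0 6 13 4 3 8 10 11 12 1 14)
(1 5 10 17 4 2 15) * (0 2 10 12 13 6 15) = (0 2)(1 5 12 13 6 15)(4 10 17) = [2, 5, 0, 3, 10, 12, 15, 7, 8, 9, 17, 11, 13, 6, 14, 1, 16, 4]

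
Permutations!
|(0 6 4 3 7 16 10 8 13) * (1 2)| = |(0 6 4 3 7 16 10 8 13)(1 2)| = 18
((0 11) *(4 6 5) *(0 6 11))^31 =(4 5 6 11)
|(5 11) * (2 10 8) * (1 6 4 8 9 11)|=|(1 6 4 8 2 10 9 11 5)|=9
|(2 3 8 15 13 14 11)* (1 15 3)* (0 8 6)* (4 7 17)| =12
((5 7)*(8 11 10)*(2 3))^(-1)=((2 3)(5 7)(8 11 10))^(-1)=(2 3)(5 7)(8 10 11)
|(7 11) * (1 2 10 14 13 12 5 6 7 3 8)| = 12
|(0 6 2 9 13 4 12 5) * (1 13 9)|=|(0 6 2 1 13 4 12 5)|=8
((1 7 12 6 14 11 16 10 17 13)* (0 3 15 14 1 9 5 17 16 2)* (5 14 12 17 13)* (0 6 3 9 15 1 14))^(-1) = ((0 9)(1 7 17 5 13 15 12 3)(2 6 14 11)(10 16))^(-1) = (0 9)(1 3 12 15 13 5 17 7)(2 11 14 6)(10 16)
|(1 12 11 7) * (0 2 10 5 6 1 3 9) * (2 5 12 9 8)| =35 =|(0 5 6 1 9)(2 10 12 11 7 3 8)|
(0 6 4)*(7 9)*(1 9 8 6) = [1, 9, 2, 3, 0, 5, 4, 8, 6, 7] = (0 1 9 7 8 6 4)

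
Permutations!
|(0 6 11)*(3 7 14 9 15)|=15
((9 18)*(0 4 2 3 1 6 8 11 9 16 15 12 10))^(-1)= (0 10 12 15 16 18 9 11 8 6 1 3 2 4)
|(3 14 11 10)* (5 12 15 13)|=4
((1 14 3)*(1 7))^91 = (1 7 3 14)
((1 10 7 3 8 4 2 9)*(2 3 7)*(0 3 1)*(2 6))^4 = ((0 3 8 4 1 10 6 2 9))^4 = (0 1 9 4 2 8 6 3 10)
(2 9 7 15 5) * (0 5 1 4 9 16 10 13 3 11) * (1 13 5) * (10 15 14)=(0 1 4 9 7 14 10 5 2 16 15 13 3 11)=[1, 4, 16, 11, 9, 2, 6, 14, 8, 7, 5, 0, 12, 3, 10, 13, 15]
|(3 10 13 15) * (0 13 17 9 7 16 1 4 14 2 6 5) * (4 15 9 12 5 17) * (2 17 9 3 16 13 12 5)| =39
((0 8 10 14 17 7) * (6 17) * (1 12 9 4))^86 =((0 8 10 14 6 17 7)(1 12 9 4))^86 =(0 10 6 7 8 14 17)(1 9)(4 12)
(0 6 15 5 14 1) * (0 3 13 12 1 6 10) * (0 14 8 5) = [10, 3, 2, 13, 4, 8, 15, 7, 5, 9, 14, 11, 1, 12, 6, 0] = (0 10 14 6 15)(1 3 13 12)(5 8)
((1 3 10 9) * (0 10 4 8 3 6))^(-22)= ((0 10 9 1 6)(3 4 8))^(-22)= (0 1 10 6 9)(3 8 4)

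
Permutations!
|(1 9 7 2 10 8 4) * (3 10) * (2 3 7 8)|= 4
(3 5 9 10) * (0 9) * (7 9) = (0 7 9 10 3 5) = [7, 1, 2, 5, 4, 0, 6, 9, 8, 10, 3]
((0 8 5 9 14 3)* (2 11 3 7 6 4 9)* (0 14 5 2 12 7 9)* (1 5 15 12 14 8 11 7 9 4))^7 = ((0 11 3 8 2 7 6 1 5 14 4)(9 15 12))^7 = (0 1 8 4 6 3 14 7 11 5 2)(9 15 12)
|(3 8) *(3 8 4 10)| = 3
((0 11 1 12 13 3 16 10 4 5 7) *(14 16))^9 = (0 4 14 12)(1 7 10 3)(5 16 13 11)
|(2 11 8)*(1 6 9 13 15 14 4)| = 21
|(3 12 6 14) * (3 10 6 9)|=3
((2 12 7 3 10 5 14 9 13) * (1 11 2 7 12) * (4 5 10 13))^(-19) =((1 11 2)(3 13 7)(4 5 14 9))^(-19) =(1 2 11)(3 7 13)(4 5 14 9)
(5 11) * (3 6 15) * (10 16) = [0, 1, 2, 6, 4, 11, 15, 7, 8, 9, 16, 5, 12, 13, 14, 3, 10] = (3 6 15)(5 11)(10 16)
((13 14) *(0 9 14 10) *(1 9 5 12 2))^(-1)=((0 5 12 2 1 9 14 13 10))^(-1)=(0 10 13 14 9 1 2 12 5)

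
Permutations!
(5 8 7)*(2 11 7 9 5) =(2 11 7)(5 8 9) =[0, 1, 11, 3, 4, 8, 6, 2, 9, 5, 10, 7]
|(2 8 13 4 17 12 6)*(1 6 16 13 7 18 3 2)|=10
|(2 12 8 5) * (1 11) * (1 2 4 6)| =|(1 11 2 12 8 5 4 6)| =8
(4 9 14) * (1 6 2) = (1 6 2)(4 9 14) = [0, 6, 1, 3, 9, 5, 2, 7, 8, 14, 10, 11, 12, 13, 4]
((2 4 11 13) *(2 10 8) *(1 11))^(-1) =(1 4 2 8 10 13 11) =((1 11 13 10 8 2 4))^(-1)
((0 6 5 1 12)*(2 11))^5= ((0 6 5 1 12)(2 11))^5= (12)(2 11)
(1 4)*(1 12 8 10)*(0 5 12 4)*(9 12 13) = (0 5 13 9 12 8 10 1) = [5, 0, 2, 3, 4, 13, 6, 7, 10, 12, 1, 11, 8, 9]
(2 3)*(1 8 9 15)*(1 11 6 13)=[0, 8, 3, 2, 4, 5, 13, 7, 9, 15, 10, 6, 12, 1, 14, 11]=(1 8 9 15 11 6 13)(2 3)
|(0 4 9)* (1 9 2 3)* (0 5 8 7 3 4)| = 6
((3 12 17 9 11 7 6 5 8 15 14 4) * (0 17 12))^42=((0 17 9 11 7 6 5 8 15 14 4 3))^42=(0 5)(3 6)(4 7)(8 17)(9 15)(11 14)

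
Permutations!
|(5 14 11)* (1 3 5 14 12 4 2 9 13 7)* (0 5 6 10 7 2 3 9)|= 12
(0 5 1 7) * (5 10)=(0 10 5 1 7)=[10, 7, 2, 3, 4, 1, 6, 0, 8, 9, 5]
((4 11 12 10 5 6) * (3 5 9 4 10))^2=(3 6 9 11)(4 12 5 10)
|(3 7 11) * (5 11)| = 4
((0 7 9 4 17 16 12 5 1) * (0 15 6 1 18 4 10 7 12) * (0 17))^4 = ((0 12 5 18 4)(1 15 6)(7 9 10)(16 17))^4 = (0 4 18 5 12)(1 15 6)(7 9 10)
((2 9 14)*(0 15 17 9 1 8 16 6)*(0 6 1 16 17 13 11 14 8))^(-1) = (0 1 16 2 14 11 13 15)(8 9 17)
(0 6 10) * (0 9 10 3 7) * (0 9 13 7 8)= (0 6 3 8)(7 9 10 13)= [6, 1, 2, 8, 4, 5, 3, 9, 0, 10, 13, 11, 12, 7]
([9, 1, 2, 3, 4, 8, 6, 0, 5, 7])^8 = [7, 1, 2, 3, 4, 5, 6, 9, 8, 0]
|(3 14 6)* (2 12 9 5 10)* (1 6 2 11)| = |(1 6 3 14 2 12 9 5 10 11)| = 10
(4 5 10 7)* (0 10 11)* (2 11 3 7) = (0 10 2 11)(3 7 4 5) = [10, 1, 11, 7, 5, 3, 6, 4, 8, 9, 2, 0]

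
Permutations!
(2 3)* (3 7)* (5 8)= (2 7 3)(5 8)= [0, 1, 7, 2, 4, 8, 6, 3, 5]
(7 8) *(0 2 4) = [2, 1, 4, 3, 0, 5, 6, 8, 7] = (0 2 4)(7 8)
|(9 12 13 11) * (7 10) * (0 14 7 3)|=20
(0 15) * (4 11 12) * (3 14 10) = (0 15)(3 14 10)(4 11 12) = [15, 1, 2, 14, 11, 5, 6, 7, 8, 9, 3, 12, 4, 13, 10, 0]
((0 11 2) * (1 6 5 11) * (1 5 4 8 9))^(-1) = ((0 5 11 2)(1 6 4 8 9))^(-1) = (0 2 11 5)(1 9 8 4 6)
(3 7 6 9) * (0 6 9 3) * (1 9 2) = (0 6 3 7 2 1 9) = [6, 9, 1, 7, 4, 5, 3, 2, 8, 0]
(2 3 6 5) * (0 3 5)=(0 3 6)(2 5)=[3, 1, 5, 6, 4, 2, 0]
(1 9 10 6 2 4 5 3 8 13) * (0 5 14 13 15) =[5, 9, 4, 8, 14, 3, 2, 7, 15, 10, 6, 11, 12, 1, 13, 0] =(0 5 3 8 15)(1 9 10 6 2 4 14 13)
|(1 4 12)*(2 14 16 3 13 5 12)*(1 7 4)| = |(2 14 16 3 13 5 12 7 4)| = 9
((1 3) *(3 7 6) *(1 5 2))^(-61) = ((1 7 6 3 5 2))^(-61) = (1 2 5 3 6 7)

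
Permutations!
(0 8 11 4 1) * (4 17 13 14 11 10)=(0 8 10 4 1)(11 17 13 14)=[8, 0, 2, 3, 1, 5, 6, 7, 10, 9, 4, 17, 12, 14, 11, 15, 16, 13]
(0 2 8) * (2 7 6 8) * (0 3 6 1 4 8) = (0 7 1 4 8 3 6) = [7, 4, 2, 6, 8, 5, 0, 1, 3]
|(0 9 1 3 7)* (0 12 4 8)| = |(0 9 1 3 7 12 4 8)| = 8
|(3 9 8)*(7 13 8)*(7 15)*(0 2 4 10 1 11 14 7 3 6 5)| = |(0 2 4 10 1 11 14 7 13 8 6 5)(3 9 15)| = 12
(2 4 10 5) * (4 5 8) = [0, 1, 5, 3, 10, 2, 6, 7, 4, 9, 8] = (2 5)(4 10 8)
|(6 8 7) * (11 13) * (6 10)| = |(6 8 7 10)(11 13)| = 4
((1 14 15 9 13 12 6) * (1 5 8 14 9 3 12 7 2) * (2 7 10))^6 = (1 9 13 10 2)(3 15 14 8 5 6 12) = ((1 9 13 10 2)(3 12 6 5 8 14 15))^6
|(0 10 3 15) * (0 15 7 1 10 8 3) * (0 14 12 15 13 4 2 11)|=|(0 8 3 7 1 10 14 12 15 13 4 2 11)|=13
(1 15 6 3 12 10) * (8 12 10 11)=[0, 15, 2, 10, 4, 5, 3, 7, 12, 9, 1, 8, 11, 13, 14, 6]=(1 15 6 3 10)(8 12 11)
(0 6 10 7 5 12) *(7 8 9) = (0 6 10 8 9 7 5 12) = [6, 1, 2, 3, 4, 12, 10, 5, 9, 7, 8, 11, 0]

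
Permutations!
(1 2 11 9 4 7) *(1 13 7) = [0, 2, 11, 3, 1, 5, 6, 13, 8, 4, 10, 9, 12, 7] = (1 2 11 9 4)(7 13)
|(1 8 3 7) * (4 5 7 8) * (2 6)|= 4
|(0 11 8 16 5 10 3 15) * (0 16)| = |(0 11 8)(3 15 16 5 10)| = 15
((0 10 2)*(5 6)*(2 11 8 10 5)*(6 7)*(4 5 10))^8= ((0 10 11 8 4 5 7 6 2))^8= (0 2 6 7 5 4 8 11 10)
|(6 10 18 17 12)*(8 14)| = 10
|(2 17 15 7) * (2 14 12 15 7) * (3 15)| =7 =|(2 17 7 14 12 3 15)|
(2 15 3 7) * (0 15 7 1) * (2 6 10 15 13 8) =(0 13 8 2 7 6 10 15 3 1) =[13, 0, 7, 1, 4, 5, 10, 6, 2, 9, 15, 11, 12, 8, 14, 3]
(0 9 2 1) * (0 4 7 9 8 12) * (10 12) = (0 8 10 12)(1 4 7 9 2) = [8, 4, 1, 3, 7, 5, 6, 9, 10, 2, 12, 11, 0]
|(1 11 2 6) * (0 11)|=|(0 11 2 6 1)|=5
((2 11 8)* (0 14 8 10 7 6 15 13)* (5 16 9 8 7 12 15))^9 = (0 11 5 13 2 6 15 8 7 12 9 14 10 16)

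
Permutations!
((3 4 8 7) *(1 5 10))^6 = (10)(3 8)(4 7)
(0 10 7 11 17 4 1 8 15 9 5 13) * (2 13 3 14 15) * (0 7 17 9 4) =(0 10 17)(1 8 2 13 7 11 9 5 3 14 15 4) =[10, 8, 13, 14, 1, 3, 6, 11, 2, 5, 17, 9, 12, 7, 15, 4, 16, 0]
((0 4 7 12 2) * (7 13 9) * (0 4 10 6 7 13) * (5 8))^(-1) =((0 10 6 7 12 2 4)(5 8)(9 13))^(-1) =(0 4 2 12 7 6 10)(5 8)(9 13)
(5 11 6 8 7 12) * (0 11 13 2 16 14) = (0 11 6 8 7 12 5 13 2 16 14) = [11, 1, 16, 3, 4, 13, 8, 12, 7, 9, 10, 6, 5, 2, 0, 15, 14]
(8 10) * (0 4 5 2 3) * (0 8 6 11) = (0 4 5 2 3 8 10 6 11) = [4, 1, 3, 8, 5, 2, 11, 7, 10, 9, 6, 0]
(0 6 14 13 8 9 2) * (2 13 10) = [6, 1, 0, 3, 4, 5, 14, 7, 9, 13, 2, 11, 12, 8, 10] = (0 6 14 10 2)(8 9 13)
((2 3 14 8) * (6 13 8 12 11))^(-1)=(2 8 13 6 11 12 14 3)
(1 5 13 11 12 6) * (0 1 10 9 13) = [1, 5, 2, 3, 4, 0, 10, 7, 8, 13, 9, 12, 6, 11] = (0 1 5)(6 10 9 13 11 12)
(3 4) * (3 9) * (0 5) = [5, 1, 2, 4, 9, 0, 6, 7, 8, 3] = (0 5)(3 4 9)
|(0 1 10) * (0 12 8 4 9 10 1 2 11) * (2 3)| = 20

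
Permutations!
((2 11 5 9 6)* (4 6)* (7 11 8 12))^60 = (2 9 7)(4 11 8)(5 12 6) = ((2 8 12 7 11 5 9 4 6))^60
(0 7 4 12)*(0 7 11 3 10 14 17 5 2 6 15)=(0 11 3 10 14 17 5 2 6 15)(4 12 7)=[11, 1, 6, 10, 12, 2, 15, 4, 8, 9, 14, 3, 7, 13, 17, 0, 16, 5]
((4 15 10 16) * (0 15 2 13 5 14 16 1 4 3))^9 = (0 16 5 2 1 15 3 14 13 4 10)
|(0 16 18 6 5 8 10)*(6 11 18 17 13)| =|(0 16 17 13 6 5 8 10)(11 18)| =8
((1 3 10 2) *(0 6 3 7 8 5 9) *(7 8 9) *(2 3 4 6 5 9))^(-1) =(0 9 8 1 2 7 5)(3 10)(4 6)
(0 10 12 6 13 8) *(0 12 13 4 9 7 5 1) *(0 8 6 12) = (0 10 13 6 4 9 7 5 1 8) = [10, 8, 2, 3, 9, 1, 4, 5, 0, 7, 13, 11, 12, 6]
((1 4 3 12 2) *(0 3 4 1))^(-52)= (12)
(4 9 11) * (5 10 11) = (4 9 5 10 11) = [0, 1, 2, 3, 9, 10, 6, 7, 8, 5, 11, 4]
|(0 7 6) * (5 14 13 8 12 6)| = |(0 7 5 14 13 8 12 6)| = 8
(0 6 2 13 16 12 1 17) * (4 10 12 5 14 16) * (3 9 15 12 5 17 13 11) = [6, 13, 11, 9, 10, 14, 2, 7, 8, 15, 5, 3, 1, 4, 16, 12, 17, 0] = (0 6 2 11 3 9 15 12 1 13 4 10 5 14 16 17)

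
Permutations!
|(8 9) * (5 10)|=|(5 10)(8 9)|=2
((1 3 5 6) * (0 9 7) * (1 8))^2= ((0 9 7)(1 3 5 6 8))^2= (0 7 9)(1 5 8 3 6)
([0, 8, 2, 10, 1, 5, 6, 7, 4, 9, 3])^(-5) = [0, 8, 2, 10, 1, 5, 6, 7, 4, 9, 3]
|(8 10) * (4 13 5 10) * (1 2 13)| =7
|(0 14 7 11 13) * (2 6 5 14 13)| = 6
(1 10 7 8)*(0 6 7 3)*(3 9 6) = (0 3)(1 10 9 6 7 8) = [3, 10, 2, 0, 4, 5, 7, 8, 1, 6, 9]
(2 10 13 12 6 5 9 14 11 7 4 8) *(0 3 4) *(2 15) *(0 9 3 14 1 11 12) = (0 14 12 6 5 3 4 8 15 2 10 13)(1 11 7 9) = [14, 11, 10, 4, 8, 3, 5, 9, 15, 1, 13, 7, 6, 0, 12, 2]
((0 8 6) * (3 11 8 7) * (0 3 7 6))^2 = (0 3 8 6 11)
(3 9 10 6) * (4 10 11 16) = [0, 1, 2, 9, 10, 5, 3, 7, 8, 11, 6, 16, 12, 13, 14, 15, 4] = (3 9 11 16 4 10 6)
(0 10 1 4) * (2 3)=(0 10 1 4)(2 3)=[10, 4, 3, 2, 0, 5, 6, 7, 8, 9, 1]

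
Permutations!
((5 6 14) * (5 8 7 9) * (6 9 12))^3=((5 9)(6 14 8 7 12))^3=(5 9)(6 7 14 12 8)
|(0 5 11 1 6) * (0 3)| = |(0 5 11 1 6 3)| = 6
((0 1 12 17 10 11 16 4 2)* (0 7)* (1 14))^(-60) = ((0 14 1 12 17 10 11 16 4 2 7))^(-60) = (0 11 14 16 1 4 12 2 17 7 10)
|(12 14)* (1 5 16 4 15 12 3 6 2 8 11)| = |(1 5 16 4 15 12 14 3 6 2 8 11)| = 12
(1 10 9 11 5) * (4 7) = (1 10 9 11 5)(4 7) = [0, 10, 2, 3, 7, 1, 6, 4, 8, 11, 9, 5]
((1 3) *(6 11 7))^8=((1 3)(6 11 7))^8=(6 7 11)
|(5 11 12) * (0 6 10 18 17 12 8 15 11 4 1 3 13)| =33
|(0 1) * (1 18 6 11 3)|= |(0 18 6 11 3 1)|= 6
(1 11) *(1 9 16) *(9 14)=(1 11 14 9 16)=[0, 11, 2, 3, 4, 5, 6, 7, 8, 16, 10, 14, 12, 13, 9, 15, 1]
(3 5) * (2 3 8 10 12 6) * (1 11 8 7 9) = [0, 11, 3, 5, 4, 7, 2, 9, 10, 1, 12, 8, 6] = (1 11 8 10 12 6 2 3 5 7 9)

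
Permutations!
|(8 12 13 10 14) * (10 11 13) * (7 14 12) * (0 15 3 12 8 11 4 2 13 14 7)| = |(0 15 3 12 10 8)(2 13 4)(11 14)| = 6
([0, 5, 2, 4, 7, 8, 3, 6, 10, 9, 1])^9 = (1 5 8 10)(3 4 7 6)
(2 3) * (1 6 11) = (1 6 11)(2 3) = [0, 6, 3, 2, 4, 5, 11, 7, 8, 9, 10, 1]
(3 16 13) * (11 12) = (3 16 13)(11 12) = [0, 1, 2, 16, 4, 5, 6, 7, 8, 9, 10, 12, 11, 3, 14, 15, 13]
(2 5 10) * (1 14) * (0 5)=[5, 14, 0, 3, 4, 10, 6, 7, 8, 9, 2, 11, 12, 13, 1]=(0 5 10 2)(1 14)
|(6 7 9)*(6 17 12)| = |(6 7 9 17 12)| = 5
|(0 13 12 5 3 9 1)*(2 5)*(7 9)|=|(0 13 12 2 5 3 7 9 1)|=9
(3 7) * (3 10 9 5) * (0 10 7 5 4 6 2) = (0 10 9 4 6 2)(3 5) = [10, 1, 0, 5, 6, 3, 2, 7, 8, 4, 9]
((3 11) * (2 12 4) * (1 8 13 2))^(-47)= ((1 8 13 2 12 4)(3 11))^(-47)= (1 8 13 2 12 4)(3 11)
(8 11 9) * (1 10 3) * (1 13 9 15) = (1 10 3 13 9 8 11 15) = [0, 10, 2, 13, 4, 5, 6, 7, 11, 8, 3, 15, 12, 9, 14, 1]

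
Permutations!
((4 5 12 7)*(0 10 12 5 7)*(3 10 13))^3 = (0 10 13 12 3)(4 7)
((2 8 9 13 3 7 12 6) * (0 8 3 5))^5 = (13)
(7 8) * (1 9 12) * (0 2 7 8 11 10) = (0 2 7 11 10)(1 9 12) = [2, 9, 7, 3, 4, 5, 6, 11, 8, 12, 0, 10, 1]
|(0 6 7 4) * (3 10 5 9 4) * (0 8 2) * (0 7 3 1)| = 11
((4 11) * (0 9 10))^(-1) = (0 10 9)(4 11)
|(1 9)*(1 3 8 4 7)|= 6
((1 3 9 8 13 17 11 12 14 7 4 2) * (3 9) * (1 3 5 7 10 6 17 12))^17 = (1 6 12 9 17 14 8 11 10 13)(2 5 4 3 7) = ((1 9 8 13 12 14 10 6 17 11)(2 3 5 7 4))^17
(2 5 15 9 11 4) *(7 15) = (2 5 7 15 9 11 4) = [0, 1, 5, 3, 2, 7, 6, 15, 8, 11, 10, 4, 12, 13, 14, 9]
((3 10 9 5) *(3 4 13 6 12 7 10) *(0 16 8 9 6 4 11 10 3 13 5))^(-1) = (0 9 8 16)(3 7 12 6 10 11 5 4 13) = ((0 16 8 9)(3 13 4 5 11 10 6 12 7))^(-1)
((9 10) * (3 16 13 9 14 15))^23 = (3 13 10 15 16 9 14)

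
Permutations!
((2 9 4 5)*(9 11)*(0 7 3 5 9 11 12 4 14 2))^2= (0 3)(2 4 14 12 9)(5 7)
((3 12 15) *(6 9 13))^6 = (15)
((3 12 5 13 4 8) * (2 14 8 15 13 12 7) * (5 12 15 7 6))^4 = (2 6 4 8 15)(3 13 14 5 7)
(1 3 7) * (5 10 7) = [0, 3, 2, 5, 4, 10, 6, 1, 8, 9, 7] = (1 3 5 10 7)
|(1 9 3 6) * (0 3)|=5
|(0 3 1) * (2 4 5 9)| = |(0 3 1)(2 4 5 9)| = 12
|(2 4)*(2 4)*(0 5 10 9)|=|(0 5 10 9)|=4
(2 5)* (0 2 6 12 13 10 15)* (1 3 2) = (0 1 3 2 5 6 12 13 10 15) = [1, 3, 5, 2, 4, 6, 12, 7, 8, 9, 15, 11, 13, 10, 14, 0]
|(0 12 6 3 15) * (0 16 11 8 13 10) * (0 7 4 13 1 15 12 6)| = |(0 6 3 12)(1 15 16 11 8)(4 13 10 7)| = 20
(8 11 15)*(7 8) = [0, 1, 2, 3, 4, 5, 6, 8, 11, 9, 10, 15, 12, 13, 14, 7] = (7 8 11 15)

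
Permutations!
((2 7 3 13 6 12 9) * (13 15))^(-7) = (2 7 3 15 13 6 12 9)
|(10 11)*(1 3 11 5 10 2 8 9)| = 6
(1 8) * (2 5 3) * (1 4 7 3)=(1 8 4 7 3 2 5)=[0, 8, 5, 2, 7, 1, 6, 3, 4]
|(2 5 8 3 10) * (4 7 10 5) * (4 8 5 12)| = |(2 8 3 12 4 7 10)| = 7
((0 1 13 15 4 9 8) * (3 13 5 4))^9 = (15)(0 4)(1 9)(5 8)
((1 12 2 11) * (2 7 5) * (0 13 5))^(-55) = (0 13 5 2 11 1 12 7)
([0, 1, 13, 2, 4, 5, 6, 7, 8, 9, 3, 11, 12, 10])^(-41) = (2 3 10 13)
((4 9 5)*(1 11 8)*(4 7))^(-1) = (1 8 11)(4 7 5 9) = ((1 11 8)(4 9 5 7))^(-1)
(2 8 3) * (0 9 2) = (0 9 2 8 3) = [9, 1, 8, 0, 4, 5, 6, 7, 3, 2]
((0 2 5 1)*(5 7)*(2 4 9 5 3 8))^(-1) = ((0 4 9 5 1)(2 7 3 8))^(-1) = (0 1 5 9 4)(2 8 3 7)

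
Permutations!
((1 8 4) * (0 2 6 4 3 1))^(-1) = ((0 2 6 4)(1 8 3))^(-1) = (0 4 6 2)(1 3 8)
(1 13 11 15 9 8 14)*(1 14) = (1 13 11 15 9 8) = [0, 13, 2, 3, 4, 5, 6, 7, 1, 8, 10, 15, 12, 11, 14, 9]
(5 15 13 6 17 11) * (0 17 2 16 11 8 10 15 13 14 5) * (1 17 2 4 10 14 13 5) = [2, 17, 16, 3, 10, 5, 4, 7, 14, 9, 15, 0, 12, 6, 1, 13, 11, 8] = (0 2 16 11)(1 17 8 14)(4 10 15 13 6)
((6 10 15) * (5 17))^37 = (5 17)(6 10 15)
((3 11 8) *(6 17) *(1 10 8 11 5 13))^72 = (17)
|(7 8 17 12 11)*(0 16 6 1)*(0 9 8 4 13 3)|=|(0 16 6 1 9 8 17 12 11 7 4 13 3)|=13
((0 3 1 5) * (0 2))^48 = (0 5 3 2 1)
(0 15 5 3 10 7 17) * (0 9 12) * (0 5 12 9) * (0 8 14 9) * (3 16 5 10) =(0 15 12 10 7 17 8 14 9)(5 16) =[15, 1, 2, 3, 4, 16, 6, 17, 14, 0, 7, 11, 10, 13, 9, 12, 5, 8]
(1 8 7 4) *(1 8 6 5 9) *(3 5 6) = (1 3 5 9)(4 8 7) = [0, 3, 2, 5, 8, 9, 6, 4, 7, 1]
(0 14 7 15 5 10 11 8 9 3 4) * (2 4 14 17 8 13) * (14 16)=(0 17 8 9 3 16 14 7 15 5 10 11 13 2 4)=[17, 1, 4, 16, 0, 10, 6, 15, 9, 3, 11, 13, 12, 2, 7, 5, 14, 8]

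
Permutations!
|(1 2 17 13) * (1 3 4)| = 6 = |(1 2 17 13 3 4)|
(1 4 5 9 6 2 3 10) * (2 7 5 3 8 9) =(1 4 3 10)(2 8 9 6 7 5) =[0, 4, 8, 10, 3, 2, 7, 5, 9, 6, 1]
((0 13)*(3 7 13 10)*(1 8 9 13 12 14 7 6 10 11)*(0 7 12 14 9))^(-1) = ((0 11 1 8)(3 6 10)(7 14 12 9 13))^(-1) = (0 8 1 11)(3 10 6)(7 13 9 12 14)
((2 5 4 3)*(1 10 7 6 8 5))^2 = (1 7 8 4 2 10 6 5 3)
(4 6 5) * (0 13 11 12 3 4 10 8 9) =[13, 1, 2, 4, 6, 10, 5, 7, 9, 0, 8, 12, 3, 11] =(0 13 11 12 3 4 6 5 10 8 9)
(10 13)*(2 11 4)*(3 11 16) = [0, 1, 16, 11, 2, 5, 6, 7, 8, 9, 13, 4, 12, 10, 14, 15, 3] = (2 16 3 11 4)(10 13)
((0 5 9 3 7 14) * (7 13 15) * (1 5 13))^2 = (0 15 14 13 7)(1 9)(3 5)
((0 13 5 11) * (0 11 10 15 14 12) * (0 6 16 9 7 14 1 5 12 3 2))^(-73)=((0 13 12 6 16 9 7 14 3 2)(1 5 10 15))^(-73)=(0 14 16 13 3 9 12 2 7 6)(1 15 10 5)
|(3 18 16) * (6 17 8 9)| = 12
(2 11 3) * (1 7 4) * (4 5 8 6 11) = (1 7 5 8 6 11 3 2 4) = [0, 7, 4, 2, 1, 8, 11, 5, 6, 9, 10, 3]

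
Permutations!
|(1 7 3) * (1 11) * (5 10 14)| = |(1 7 3 11)(5 10 14)| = 12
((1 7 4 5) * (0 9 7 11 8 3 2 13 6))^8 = (0 3 5)(1 9 2)(4 6 8)(7 13 11)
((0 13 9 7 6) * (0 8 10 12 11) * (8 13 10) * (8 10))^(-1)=((0 8 10 12 11)(6 13 9 7))^(-1)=(0 11 12 10 8)(6 7 9 13)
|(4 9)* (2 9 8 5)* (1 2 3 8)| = 12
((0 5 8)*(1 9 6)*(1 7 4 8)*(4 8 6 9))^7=(9)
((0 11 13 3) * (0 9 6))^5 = ((0 11 13 3 9 6))^5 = (0 6 9 3 13 11)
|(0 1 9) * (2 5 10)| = 3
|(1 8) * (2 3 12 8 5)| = |(1 5 2 3 12 8)| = 6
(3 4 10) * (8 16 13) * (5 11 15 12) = (3 4 10)(5 11 15 12)(8 16 13) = [0, 1, 2, 4, 10, 11, 6, 7, 16, 9, 3, 15, 5, 8, 14, 12, 13]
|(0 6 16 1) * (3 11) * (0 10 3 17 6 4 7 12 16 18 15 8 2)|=|(0 4 7 12 16 1 10 3 11 17 6 18 15 8 2)|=15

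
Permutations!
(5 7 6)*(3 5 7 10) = [0, 1, 2, 5, 4, 10, 7, 6, 8, 9, 3] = (3 5 10)(6 7)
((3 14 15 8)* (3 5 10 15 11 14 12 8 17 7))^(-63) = ((3 12 8 5 10 15 17 7)(11 14))^(-63) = (3 12 8 5 10 15 17 7)(11 14)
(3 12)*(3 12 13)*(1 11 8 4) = (1 11 8 4)(3 13) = [0, 11, 2, 13, 1, 5, 6, 7, 4, 9, 10, 8, 12, 3]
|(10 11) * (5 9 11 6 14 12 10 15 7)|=|(5 9 11 15 7)(6 14 12 10)|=20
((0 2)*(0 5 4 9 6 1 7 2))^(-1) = (1 6 9 4 5 2 7)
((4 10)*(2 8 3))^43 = ((2 8 3)(4 10))^43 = (2 8 3)(4 10)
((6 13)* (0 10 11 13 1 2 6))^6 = (0 11)(10 13)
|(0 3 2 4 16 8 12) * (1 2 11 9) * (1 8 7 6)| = |(0 3 11 9 8 12)(1 2 4 16 7 6)| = 6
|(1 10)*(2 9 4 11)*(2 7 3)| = |(1 10)(2 9 4 11 7 3)| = 6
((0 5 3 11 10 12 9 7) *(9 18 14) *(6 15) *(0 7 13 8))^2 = ((0 5 3 11 10 12 18 14 9 13 8)(6 15))^2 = (0 3 10 18 9 8 5 11 12 14 13)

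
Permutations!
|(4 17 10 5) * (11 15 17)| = 6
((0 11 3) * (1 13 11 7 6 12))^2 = (0 6 1 11)(3 7 12 13)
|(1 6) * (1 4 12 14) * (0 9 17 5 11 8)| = |(0 9 17 5 11 8)(1 6 4 12 14)| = 30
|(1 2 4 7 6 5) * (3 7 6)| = 10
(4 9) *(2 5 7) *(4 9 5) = (9)(2 4 5 7) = [0, 1, 4, 3, 5, 7, 6, 2, 8, 9]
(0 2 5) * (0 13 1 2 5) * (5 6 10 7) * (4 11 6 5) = (0 5 13 1 2)(4 11 6 10 7) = [5, 2, 0, 3, 11, 13, 10, 4, 8, 9, 7, 6, 12, 1]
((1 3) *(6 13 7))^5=(1 3)(6 7 13)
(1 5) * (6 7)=(1 5)(6 7)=[0, 5, 2, 3, 4, 1, 7, 6]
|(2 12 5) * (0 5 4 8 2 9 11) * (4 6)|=|(0 5 9 11)(2 12 6 4 8)|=20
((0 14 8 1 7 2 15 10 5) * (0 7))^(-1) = (0 1 8 14)(2 7 5 10 15)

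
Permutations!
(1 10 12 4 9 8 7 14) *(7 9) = (1 10 12 4 7 14)(8 9) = [0, 10, 2, 3, 7, 5, 6, 14, 9, 8, 12, 11, 4, 13, 1]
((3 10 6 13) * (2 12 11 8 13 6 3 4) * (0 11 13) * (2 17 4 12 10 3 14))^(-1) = (0 8 11)(2 14 10)(4 17)(12 13)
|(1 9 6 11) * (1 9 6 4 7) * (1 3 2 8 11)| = |(1 6)(2 8 11 9 4 7 3)| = 14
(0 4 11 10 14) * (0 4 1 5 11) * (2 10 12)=[1, 5, 10, 3, 0, 11, 6, 7, 8, 9, 14, 12, 2, 13, 4]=(0 1 5 11 12 2 10 14 4)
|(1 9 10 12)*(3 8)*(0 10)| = |(0 10 12 1 9)(3 8)| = 10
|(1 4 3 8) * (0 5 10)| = 12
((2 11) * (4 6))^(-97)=((2 11)(4 6))^(-97)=(2 11)(4 6)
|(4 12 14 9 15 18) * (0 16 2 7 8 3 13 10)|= |(0 16 2 7 8 3 13 10)(4 12 14 9 15 18)|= 24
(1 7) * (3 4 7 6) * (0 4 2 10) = (0 4 7 1 6 3 2 10) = [4, 6, 10, 2, 7, 5, 3, 1, 8, 9, 0]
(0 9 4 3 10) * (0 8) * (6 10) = (0 9 4 3 6 10 8) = [9, 1, 2, 6, 3, 5, 10, 7, 0, 4, 8]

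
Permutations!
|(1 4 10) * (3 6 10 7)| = 6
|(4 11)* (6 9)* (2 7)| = |(2 7)(4 11)(6 9)| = 2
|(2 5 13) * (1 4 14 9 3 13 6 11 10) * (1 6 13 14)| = |(1 4)(2 5 13)(3 14 9)(6 11 10)| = 6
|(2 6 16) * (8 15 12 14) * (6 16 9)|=4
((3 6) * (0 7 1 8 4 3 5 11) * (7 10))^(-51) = (0 11 5 6 3 4 8 1 7 10)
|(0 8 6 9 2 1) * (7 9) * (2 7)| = 10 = |(0 8 6 2 1)(7 9)|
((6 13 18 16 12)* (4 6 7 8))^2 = ((4 6 13 18 16 12 7 8))^2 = (4 13 16 7)(6 18 12 8)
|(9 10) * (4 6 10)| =4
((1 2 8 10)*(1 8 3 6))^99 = (1 6 3 2)(8 10)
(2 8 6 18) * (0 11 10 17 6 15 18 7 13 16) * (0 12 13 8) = (0 11 10 17 6 7 8 15 18 2)(12 13 16) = [11, 1, 0, 3, 4, 5, 7, 8, 15, 9, 17, 10, 13, 16, 14, 18, 12, 6, 2]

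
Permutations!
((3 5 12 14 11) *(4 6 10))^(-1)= (3 11 14 12 5)(4 10 6)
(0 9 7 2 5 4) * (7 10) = (0 9 10 7 2 5 4) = [9, 1, 5, 3, 0, 4, 6, 2, 8, 10, 7]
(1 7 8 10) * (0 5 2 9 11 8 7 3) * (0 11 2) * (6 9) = [5, 3, 6, 11, 4, 0, 9, 7, 10, 2, 1, 8] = (0 5)(1 3 11 8 10)(2 6 9)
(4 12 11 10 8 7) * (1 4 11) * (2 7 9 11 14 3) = [0, 4, 7, 2, 12, 5, 6, 14, 9, 11, 8, 10, 1, 13, 3] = (1 4 12)(2 7 14 3)(8 9 11 10)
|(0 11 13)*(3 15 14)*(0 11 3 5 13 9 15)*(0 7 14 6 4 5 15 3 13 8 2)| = |(0 13 11 9 3 7 14 15 6 4 5 8 2)| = 13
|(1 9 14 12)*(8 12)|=|(1 9 14 8 12)|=5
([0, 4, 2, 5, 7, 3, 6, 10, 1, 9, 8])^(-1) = (1 8 10 7 4)(3 5)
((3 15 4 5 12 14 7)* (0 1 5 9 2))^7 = (0 15 12 2 3 5 9 7 1 4 14)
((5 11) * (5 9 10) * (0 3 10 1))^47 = (0 9 5 3 1 11 10)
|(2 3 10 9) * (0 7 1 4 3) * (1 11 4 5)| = 8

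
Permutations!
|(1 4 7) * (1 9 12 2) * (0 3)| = 6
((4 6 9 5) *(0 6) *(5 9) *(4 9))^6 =(0 6 5 9 4) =((0 6 5 9 4))^6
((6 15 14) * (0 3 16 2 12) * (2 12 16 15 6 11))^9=(0 3 15 14 11 2 16 12)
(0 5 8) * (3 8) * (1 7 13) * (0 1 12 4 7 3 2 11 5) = (1 3 8)(2 11 5)(4 7 13 12) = [0, 3, 11, 8, 7, 2, 6, 13, 1, 9, 10, 5, 4, 12]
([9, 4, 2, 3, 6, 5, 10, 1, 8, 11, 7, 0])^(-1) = (0 11 9)(1 7 10 6 4)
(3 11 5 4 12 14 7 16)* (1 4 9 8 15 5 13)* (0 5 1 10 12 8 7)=(0 5 9 7 16 3 11 13 10 12 14)(1 4 8 15)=[5, 4, 2, 11, 8, 9, 6, 16, 15, 7, 12, 13, 14, 10, 0, 1, 3]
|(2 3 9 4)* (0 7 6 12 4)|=|(0 7 6 12 4 2 3 9)|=8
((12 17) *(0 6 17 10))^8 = (0 12 6 10 17)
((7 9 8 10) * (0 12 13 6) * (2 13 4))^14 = (0 4 13)(2 6 12)(7 8)(9 10)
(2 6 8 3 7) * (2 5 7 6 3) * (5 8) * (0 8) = (0 8 2 3 6 5 7) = [8, 1, 3, 6, 4, 7, 5, 0, 2]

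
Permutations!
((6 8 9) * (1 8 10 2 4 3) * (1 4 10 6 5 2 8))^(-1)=((2 10 8 9 5)(3 4))^(-1)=(2 5 9 8 10)(3 4)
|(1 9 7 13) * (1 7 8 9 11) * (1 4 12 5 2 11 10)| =|(1 10)(2 11 4 12 5)(7 13)(8 9)| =10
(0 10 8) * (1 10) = (0 1 10 8) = [1, 10, 2, 3, 4, 5, 6, 7, 0, 9, 8]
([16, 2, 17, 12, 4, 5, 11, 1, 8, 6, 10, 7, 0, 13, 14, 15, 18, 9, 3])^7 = [18, 1, 2, 0, 4, 5, 6, 7, 8, 9, 10, 11, 16, 13, 14, 15, 3, 17, 12]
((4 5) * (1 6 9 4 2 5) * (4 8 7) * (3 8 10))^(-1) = (1 4 7 8 3 10 9 6)(2 5)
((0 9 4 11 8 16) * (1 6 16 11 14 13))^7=((0 9 4 14 13 1 6 16)(8 11))^7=(0 16 6 1 13 14 4 9)(8 11)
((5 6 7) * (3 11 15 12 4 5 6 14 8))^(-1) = (3 8 14 5 4 12 15 11)(6 7)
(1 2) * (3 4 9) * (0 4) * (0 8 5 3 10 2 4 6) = [6, 4, 1, 8, 9, 3, 0, 7, 5, 10, 2] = (0 6)(1 4 9 10 2)(3 8 5)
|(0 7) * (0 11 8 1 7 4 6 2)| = 4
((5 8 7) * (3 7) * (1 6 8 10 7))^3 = (10)(1 3 8 6)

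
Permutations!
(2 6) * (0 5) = (0 5)(2 6) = [5, 1, 6, 3, 4, 0, 2]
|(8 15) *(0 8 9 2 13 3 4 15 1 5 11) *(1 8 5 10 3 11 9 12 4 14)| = 12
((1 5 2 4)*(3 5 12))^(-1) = (1 4 2 5 3 12)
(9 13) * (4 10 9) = (4 10 9 13) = [0, 1, 2, 3, 10, 5, 6, 7, 8, 13, 9, 11, 12, 4]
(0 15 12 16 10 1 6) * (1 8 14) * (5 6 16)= (0 15 12 5 6)(1 16 10 8 14)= [15, 16, 2, 3, 4, 6, 0, 7, 14, 9, 8, 11, 5, 13, 1, 12, 10]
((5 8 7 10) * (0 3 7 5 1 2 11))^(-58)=(0 2 10 3 11 1 7)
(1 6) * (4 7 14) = (1 6)(4 7 14) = [0, 6, 2, 3, 7, 5, 1, 14, 8, 9, 10, 11, 12, 13, 4]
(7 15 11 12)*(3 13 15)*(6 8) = (3 13 15 11 12 7)(6 8) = [0, 1, 2, 13, 4, 5, 8, 3, 6, 9, 10, 12, 7, 15, 14, 11]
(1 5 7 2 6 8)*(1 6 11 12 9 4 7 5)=(2 11 12 9 4 7)(6 8)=[0, 1, 11, 3, 7, 5, 8, 2, 6, 4, 10, 12, 9]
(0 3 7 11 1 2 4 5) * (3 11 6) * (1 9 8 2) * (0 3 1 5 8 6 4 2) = (0 11 9 6 1 5 3 7 4 8) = [11, 5, 2, 7, 8, 3, 1, 4, 0, 6, 10, 9]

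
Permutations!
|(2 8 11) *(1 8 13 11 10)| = |(1 8 10)(2 13 11)| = 3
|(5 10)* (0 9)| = 2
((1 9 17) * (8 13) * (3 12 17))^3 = (1 12 9 17 3)(8 13)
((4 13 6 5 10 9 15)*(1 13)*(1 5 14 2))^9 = (1 2 14 6 13)(4 15 9 10 5)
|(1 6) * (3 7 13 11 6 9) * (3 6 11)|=|(1 9 6)(3 7 13)|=3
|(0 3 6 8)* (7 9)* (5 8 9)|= |(0 3 6 9 7 5 8)|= 7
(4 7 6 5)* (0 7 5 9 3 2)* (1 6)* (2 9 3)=(0 7 1 6 3 9 2)(4 5)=[7, 6, 0, 9, 5, 4, 3, 1, 8, 2]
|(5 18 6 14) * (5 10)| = 5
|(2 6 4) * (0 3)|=|(0 3)(2 6 4)|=6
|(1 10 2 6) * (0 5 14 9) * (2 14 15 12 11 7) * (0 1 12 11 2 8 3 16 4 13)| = 60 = |(0 5 15 11 7 8 3 16 4 13)(1 10 14 9)(2 6 12)|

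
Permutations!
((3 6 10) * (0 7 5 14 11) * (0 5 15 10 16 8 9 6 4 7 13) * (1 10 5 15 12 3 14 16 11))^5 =((0 13)(1 10 14)(3 4 7 12)(5 16 8 9 6 11 15))^5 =(0 13)(1 14 10)(3 4 7 12)(5 11 9 16 15 6 8)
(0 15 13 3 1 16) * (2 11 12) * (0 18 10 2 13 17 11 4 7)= [15, 16, 4, 1, 7, 5, 6, 0, 8, 9, 2, 12, 13, 3, 14, 17, 18, 11, 10]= (0 15 17 11 12 13 3 1 16 18 10 2 4 7)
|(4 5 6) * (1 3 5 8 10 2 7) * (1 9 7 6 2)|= 8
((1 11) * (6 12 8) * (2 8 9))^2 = (2 6 9 8 12) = ((1 11)(2 8 6 12 9))^2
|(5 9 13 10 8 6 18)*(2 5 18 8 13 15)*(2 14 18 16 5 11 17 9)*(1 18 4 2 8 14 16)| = 22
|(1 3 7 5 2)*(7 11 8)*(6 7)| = 8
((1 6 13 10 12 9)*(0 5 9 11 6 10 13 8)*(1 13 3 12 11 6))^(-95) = (0 5 9 13 3 12 6 8)(1 10 11)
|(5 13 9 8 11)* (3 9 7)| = |(3 9 8 11 5 13 7)| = 7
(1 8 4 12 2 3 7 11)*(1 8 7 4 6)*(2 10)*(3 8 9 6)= (1 7 11 9 6)(2 8 3 4 12 10)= [0, 7, 8, 4, 12, 5, 1, 11, 3, 6, 2, 9, 10]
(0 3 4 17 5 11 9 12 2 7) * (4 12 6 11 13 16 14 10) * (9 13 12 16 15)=(0 3 16 14 10 4 17 5 12 2 7)(6 11 13 15 9)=[3, 1, 7, 16, 17, 12, 11, 0, 8, 6, 4, 13, 2, 15, 10, 9, 14, 5]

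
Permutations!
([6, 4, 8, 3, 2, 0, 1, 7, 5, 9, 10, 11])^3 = [4, 8, 0, 3, 5, 1, 2, 7, 6, 9, 10, 11]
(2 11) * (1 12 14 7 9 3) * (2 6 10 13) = (1 12 14 7 9 3)(2 11 6 10 13) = [0, 12, 11, 1, 4, 5, 10, 9, 8, 3, 13, 6, 14, 2, 7]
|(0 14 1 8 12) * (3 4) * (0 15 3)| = |(0 14 1 8 12 15 3 4)| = 8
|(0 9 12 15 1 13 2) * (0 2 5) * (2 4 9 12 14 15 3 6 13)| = |(0 12 3 6 13 5)(1 2 4 9 14 15)| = 6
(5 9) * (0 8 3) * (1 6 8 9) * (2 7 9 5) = (0 5 1 6 8 3)(2 7 9) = [5, 6, 7, 0, 4, 1, 8, 9, 3, 2]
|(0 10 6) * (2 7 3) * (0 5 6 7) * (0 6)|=|(0 10 7 3 2 6 5)|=7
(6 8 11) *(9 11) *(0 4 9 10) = (0 4 9 11 6 8 10) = [4, 1, 2, 3, 9, 5, 8, 7, 10, 11, 0, 6]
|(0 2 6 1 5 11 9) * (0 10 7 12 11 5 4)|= 5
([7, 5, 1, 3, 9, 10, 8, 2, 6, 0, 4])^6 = (0 4 5 2)(1 7 9 10)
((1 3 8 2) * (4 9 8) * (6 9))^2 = ((1 3 4 6 9 8 2))^2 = (1 4 9 2 3 6 8)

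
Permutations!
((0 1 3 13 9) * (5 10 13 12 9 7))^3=(0 12 1 9 3)(5 7 13 10)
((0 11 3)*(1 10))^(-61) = ((0 11 3)(1 10))^(-61) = (0 3 11)(1 10)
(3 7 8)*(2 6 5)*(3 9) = [0, 1, 6, 7, 4, 2, 5, 8, 9, 3] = (2 6 5)(3 7 8 9)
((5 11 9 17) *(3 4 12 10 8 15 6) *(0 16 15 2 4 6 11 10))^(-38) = (0 4 8 5 9 15)(2 10 17 11 16 12) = ((0 16 15 11 9 17 5 10 8 2 4 12)(3 6))^(-38)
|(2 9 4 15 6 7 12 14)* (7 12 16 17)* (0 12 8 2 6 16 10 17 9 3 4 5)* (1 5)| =39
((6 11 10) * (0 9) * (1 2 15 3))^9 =(0 9)(1 2 15 3)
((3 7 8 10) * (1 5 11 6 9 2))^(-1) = ((1 5 11 6 9 2)(3 7 8 10))^(-1) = (1 2 9 6 11 5)(3 10 8 7)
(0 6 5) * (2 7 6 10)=(0 10 2 7 6 5)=[10, 1, 7, 3, 4, 0, 5, 6, 8, 9, 2]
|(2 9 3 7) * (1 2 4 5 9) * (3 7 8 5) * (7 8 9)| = |(1 2)(3 9 8 5 7 4)| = 6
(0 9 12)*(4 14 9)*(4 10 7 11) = (0 10 7 11 4 14 9 12) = [10, 1, 2, 3, 14, 5, 6, 11, 8, 12, 7, 4, 0, 13, 9]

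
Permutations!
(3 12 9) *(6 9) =(3 12 6 9) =[0, 1, 2, 12, 4, 5, 9, 7, 8, 3, 10, 11, 6]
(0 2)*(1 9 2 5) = (0 5 1 9 2) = [5, 9, 0, 3, 4, 1, 6, 7, 8, 2]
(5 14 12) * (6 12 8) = (5 14 8 6 12) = [0, 1, 2, 3, 4, 14, 12, 7, 6, 9, 10, 11, 5, 13, 8]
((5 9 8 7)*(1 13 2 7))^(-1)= ((1 13 2 7 5 9 8))^(-1)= (1 8 9 5 7 2 13)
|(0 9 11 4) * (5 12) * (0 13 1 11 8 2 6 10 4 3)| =|(0 9 8 2 6 10 4 13 1 11 3)(5 12)| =22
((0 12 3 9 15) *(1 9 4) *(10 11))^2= ((0 12 3 4 1 9 15)(10 11))^2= (0 3 1 15 12 4 9)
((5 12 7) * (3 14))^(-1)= ((3 14)(5 12 7))^(-1)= (3 14)(5 7 12)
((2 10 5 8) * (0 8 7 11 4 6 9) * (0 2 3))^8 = ((0 8 3)(2 10 5 7 11 4 6 9))^8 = (11)(0 3 8)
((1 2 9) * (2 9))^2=((1 9))^2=(9)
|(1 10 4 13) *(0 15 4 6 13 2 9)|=|(0 15 4 2 9)(1 10 6 13)|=20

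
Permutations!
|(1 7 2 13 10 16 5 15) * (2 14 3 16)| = 21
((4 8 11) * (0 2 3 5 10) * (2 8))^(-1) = (0 10 5 3 2 4 11 8)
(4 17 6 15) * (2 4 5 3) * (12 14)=(2 4 17 6 15 5 3)(12 14)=[0, 1, 4, 2, 17, 3, 15, 7, 8, 9, 10, 11, 14, 13, 12, 5, 16, 6]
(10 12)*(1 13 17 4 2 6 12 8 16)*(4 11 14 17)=[0, 13, 6, 3, 2, 5, 12, 7, 16, 9, 8, 14, 10, 4, 17, 15, 1, 11]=(1 13 4 2 6 12 10 8 16)(11 14 17)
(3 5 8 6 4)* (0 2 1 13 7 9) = (0 2 1 13 7 9)(3 5 8 6 4) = [2, 13, 1, 5, 3, 8, 4, 9, 6, 0, 10, 11, 12, 7]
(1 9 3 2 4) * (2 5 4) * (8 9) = (1 8 9 3 5 4) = [0, 8, 2, 5, 1, 4, 6, 7, 9, 3]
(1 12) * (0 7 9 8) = [7, 12, 2, 3, 4, 5, 6, 9, 0, 8, 10, 11, 1] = (0 7 9 8)(1 12)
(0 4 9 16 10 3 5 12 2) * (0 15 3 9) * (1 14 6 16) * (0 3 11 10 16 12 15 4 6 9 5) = [6, 14, 4, 0, 3, 15, 12, 7, 8, 1, 5, 10, 2, 13, 9, 11, 16] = (16)(0 6 12 2 4 3)(1 14 9)(5 15 11 10)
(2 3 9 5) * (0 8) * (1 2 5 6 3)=(0 8)(1 2)(3 9 6)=[8, 2, 1, 9, 4, 5, 3, 7, 0, 6]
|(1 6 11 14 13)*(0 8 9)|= 15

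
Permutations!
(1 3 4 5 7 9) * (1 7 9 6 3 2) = (1 2)(3 4 5 9 7 6) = [0, 2, 1, 4, 5, 9, 3, 6, 8, 7]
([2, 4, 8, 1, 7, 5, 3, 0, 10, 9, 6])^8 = [7, 3, 0, 6, 1, 5, 10, 4, 2, 9, 8]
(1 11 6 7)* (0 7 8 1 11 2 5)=[7, 2, 5, 3, 4, 0, 8, 11, 1, 9, 10, 6]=(0 7 11 6 8 1 2 5)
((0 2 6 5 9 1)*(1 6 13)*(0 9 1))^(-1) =((0 2 13)(1 9 6 5))^(-1) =(0 13 2)(1 5 6 9)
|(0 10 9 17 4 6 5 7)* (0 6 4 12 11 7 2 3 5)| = |(0 10 9 17 12 11 7 6)(2 3 5)| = 24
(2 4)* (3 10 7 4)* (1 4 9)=(1 4 2 3 10 7 9)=[0, 4, 3, 10, 2, 5, 6, 9, 8, 1, 7]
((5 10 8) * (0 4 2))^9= (10)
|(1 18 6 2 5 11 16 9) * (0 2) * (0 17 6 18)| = |(18)(0 2 5 11 16 9 1)(6 17)| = 14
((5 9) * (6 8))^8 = ((5 9)(6 8))^8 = (9)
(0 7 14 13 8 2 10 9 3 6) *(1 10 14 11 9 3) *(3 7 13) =(0 13 8 2 14 3 6)(1 10 7 11 9) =[13, 10, 14, 6, 4, 5, 0, 11, 2, 1, 7, 9, 12, 8, 3]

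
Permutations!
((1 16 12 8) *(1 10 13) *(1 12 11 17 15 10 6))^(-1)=(1 6 8 12 13 10 15 17 11 16)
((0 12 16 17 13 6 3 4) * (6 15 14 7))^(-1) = (0 4 3 6 7 14 15 13 17 16 12)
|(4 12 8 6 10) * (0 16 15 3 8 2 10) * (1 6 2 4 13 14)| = 22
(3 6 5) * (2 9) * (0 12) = (0 12)(2 9)(3 6 5) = [12, 1, 9, 6, 4, 3, 5, 7, 8, 2, 10, 11, 0]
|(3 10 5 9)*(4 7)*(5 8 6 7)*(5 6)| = 15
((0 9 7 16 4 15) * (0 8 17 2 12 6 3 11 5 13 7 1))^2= (0 1 9)(2 6 11 13 16 15 17 12 3 5 7 4 8)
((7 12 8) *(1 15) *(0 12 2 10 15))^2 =(0 8 2 15)(1 12 7 10)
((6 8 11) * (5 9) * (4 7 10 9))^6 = (11)(4 7 10 9 5)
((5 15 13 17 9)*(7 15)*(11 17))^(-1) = ((5 7 15 13 11 17 9))^(-1) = (5 9 17 11 13 15 7)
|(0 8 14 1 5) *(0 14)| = |(0 8)(1 5 14)| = 6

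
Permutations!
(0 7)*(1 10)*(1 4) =(0 7)(1 10 4) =[7, 10, 2, 3, 1, 5, 6, 0, 8, 9, 4]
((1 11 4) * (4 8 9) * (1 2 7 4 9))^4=(1 11 8)(2 7 4)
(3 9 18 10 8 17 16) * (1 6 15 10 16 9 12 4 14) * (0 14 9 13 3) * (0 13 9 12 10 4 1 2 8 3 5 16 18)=(18)(0 14 2 8 17 9)(1 6 15 4 12)(3 10)(5 16 13)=[14, 6, 8, 10, 12, 16, 15, 7, 17, 0, 3, 11, 1, 5, 2, 4, 13, 9, 18]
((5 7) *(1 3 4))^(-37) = (1 4 3)(5 7)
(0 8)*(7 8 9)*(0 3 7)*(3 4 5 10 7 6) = (0 9)(3 6)(4 5 10 7 8) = [9, 1, 2, 6, 5, 10, 3, 8, 4, 0, 7]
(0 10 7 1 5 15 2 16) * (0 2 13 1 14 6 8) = (0 10 7 14 6 8)(1 5 15 13)(2 16) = [10, 5, 16, 3, 4, 15, 8, 14, 0, 9, 7, 11, 12, 1, 6, 13, 2]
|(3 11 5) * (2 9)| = 6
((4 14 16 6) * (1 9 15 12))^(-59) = (1 9 15 12)(4 14 16 6)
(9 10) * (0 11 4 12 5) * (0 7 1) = (0 11 4 12 5 7 1)(9 10) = [11, 0, 2, 3, 12, 7, 6, 1, 8, 10, 9, 4, 5]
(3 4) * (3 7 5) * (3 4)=(4 7 5)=[0, 1, 2, 3, 7, 4, 6, 5]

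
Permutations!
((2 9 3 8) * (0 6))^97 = (0 6)(2 9 3 8)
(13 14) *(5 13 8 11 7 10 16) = [0, 1, 2, 3, 4, 13, 6, 10, 11, 9, 16, 7, 12, 14, 8, 15, 5] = (5 13 14 8 11 7 10 16)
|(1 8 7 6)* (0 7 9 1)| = 3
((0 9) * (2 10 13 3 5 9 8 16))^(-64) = (0 9 5 3 13 10 2 16 8)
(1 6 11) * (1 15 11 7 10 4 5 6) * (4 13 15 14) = [0, 1, 2, 3, 5, 6, 7, 10, 8, 9, 13, 14, 12, 15, 4, 11] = (4 5 6 7 10 13 15 11 14)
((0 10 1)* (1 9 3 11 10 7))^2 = ((0 7 1)(3 11 10 9))^2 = (0 1 7)(3 10)(9 11)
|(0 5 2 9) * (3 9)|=5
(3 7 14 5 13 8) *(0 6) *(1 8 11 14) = (0 6)(1 8 3 7)(5 13 11 14) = [6, 8, 2, 7, 4, 13, 0, 1, 3, 9, 10, 14, 12, 11, 5]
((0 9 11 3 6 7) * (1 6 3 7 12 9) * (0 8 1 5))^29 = ((0 5)(1 6 12 9 11 7 8))^29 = (0 5)(1 6 12 9 11 7 8)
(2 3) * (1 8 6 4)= (1 8 6 4)(2 3)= [0, 8, 3, 2, 1, 5, 4, 7, 6]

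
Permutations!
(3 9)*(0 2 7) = [2, 1, 7, 9, 4, 5, 6, 0, 8, 3] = (0 2 7)(3 9)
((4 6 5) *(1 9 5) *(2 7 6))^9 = (1 5 2 6 9 4 7)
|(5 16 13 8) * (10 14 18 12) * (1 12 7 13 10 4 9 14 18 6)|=42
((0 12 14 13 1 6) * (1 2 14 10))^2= ((0 12 10 1 6)(2 14 13))^2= (0 10 6 12 1)(2 13 14)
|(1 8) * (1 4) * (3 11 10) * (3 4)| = 6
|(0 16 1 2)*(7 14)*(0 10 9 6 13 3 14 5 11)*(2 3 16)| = 13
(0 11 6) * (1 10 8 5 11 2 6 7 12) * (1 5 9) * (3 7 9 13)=(0 2 6)(1 10 8 13 3 7 12 5 11 9)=[2, 10, 6, 7, 4, 11, 0, 12, 13, 1, 8, 9, 5, 3]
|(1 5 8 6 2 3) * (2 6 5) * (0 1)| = 4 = |(0 1 2 3)(5 8)|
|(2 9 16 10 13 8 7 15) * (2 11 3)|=10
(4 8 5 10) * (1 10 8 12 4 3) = (1 10 3)(4 12)(5 8) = [0, 10, 2, 1, 12, 8, 6, 7, 5, 9, 3, 11, 4]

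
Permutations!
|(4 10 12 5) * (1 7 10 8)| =|(1 7 10 12 5 4 8)| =7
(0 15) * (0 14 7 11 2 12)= (0 15 14 7 11 2 12)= [15, 1, 12, 3, 4, 5, 6, 11, 8, 9, 10, 2, 0, 13, 7, 14]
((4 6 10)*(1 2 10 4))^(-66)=((1 2 10)(4 6))^(-66)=(10)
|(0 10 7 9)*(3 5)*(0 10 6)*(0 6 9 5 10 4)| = 12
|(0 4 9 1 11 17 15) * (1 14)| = |(0 4 9 14 1 11 17 15)| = 8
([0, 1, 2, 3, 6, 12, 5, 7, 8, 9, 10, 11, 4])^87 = (4 12 5 6)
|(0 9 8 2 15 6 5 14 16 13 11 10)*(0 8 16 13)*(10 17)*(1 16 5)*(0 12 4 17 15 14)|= 39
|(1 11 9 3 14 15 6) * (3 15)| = |(1 11 9 15 6)(3 14)| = 10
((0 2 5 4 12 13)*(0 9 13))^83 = (0 4 2 12 5)(9 13)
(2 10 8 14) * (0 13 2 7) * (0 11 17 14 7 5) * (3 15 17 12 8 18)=(0 13 2 10 18 3 15 17 14 5)(7 11 12 8)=[13, 1, 10, 15, 4, 0, 6, 11, 7, 9, 18, 12, 8, 2, 5, 17, 16, 14, 3]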